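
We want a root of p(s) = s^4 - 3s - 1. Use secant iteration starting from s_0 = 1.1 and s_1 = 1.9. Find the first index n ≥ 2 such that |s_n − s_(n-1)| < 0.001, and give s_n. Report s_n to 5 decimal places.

n = 7, s_n = 1.53961

p(1.1) = -2.8359000, p(1.9) = 6.3321000
s_2 = 1.9000000 − 6.3321000·(0.8000000)/(9.1680000) = 1.3474607;  |Δ| = 0.5525393
p(1.3474607) = -1.7457957
s_3 = 1.3474607 − (-1.7457957)·(-0.5525393)/(-8.0778957) = 1.4668756;  |Δ| = 0.1194148
p(1.4668756) = -0.7707107
s_4 = 1.4668756 − (-0.7707107)·(0.1194148)/(0.9750850) = 1.5612615;  |Δ| = 0.0943859
p(1.5612615) = 0.2578045
s_5 = 1.5612615 − 0.2578045·(0.0943859)/(1.0285152) = 1.5376030;  |Δ| = 0.0236585
p(1.5376030) = -0.0232585
s_6 = 1.5376030 − (-0.0232585)·(-0.0236585)/(-0.2810630) = 1.5395608;  |Δ| = 0.0019578
p(1.5395608) = -0.0006094
s_7 = 1.5395608 − (-0.0006094)·(0.0019578)/(0.0226491) = 1.5396135;  |Δ| = 0.0000527
|s_7 − s_6| = 0.0000527 < 0.001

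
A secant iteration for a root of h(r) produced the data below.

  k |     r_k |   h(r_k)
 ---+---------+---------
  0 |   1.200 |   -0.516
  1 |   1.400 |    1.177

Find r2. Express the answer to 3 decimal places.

1.261

r2 = 1.400 − 1.177·(1.400 − 1.200) / (1.177 − (-0.516))
   = 1.400 − (0.23540)/(1.69300) = 1.26096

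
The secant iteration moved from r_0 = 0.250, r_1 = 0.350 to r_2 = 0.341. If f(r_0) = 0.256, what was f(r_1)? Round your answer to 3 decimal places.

The secant line through (0.250, 0.256) and (0.350, f(r_1)) crosses zero at r_2 = 0.341.
So (0.250, 0.256), (0.350, f(r_1)), (0.341, 0) are collinear:
f(r_1) = 0.256 · (0.350 − 0.341) / (0.250 − 0.341) = 0.256 · (0.00900)/(-0.09100) = -0.02532

-0.025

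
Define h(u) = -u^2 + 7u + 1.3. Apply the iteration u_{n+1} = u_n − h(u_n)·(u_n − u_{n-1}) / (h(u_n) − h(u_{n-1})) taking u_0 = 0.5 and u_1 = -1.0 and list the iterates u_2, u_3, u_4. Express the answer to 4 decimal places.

h(0.5) = 4.550000, h(-1.0) = -6.700000
u_2 = -1.000000 − (-6.700000)·(-1.000000 − 0.500000) / (-6.700000 − 4.550000) = -1.000000 − (10.050000)/(-11.250000) = -0.106667
h(-0.106667) = 0.541956
u_3 = -0.106667 − 0.541956·(-0.106667 − (-1.000000)) / (0.541956 − (-6.700000)) = -0.106667 − (0.484147)/(7.241956) = -0.173520
h(-0.173520) = 0.055253
u_4 = -0.173520 − 0.055253·(-0.173520 − (-0.106667)) / (0.055253 − 0.541956) = -0.173520 − (-0.003694)/(-0.486703) = -0.181109

-0.1067, -0.1735, -0.1811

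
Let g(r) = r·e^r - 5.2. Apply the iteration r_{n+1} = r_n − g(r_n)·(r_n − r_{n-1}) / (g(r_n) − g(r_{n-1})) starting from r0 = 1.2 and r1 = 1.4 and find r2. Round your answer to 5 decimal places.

g(1.2) = -1.2158597, g(1.4) = 0.4772800
r2 = 1.4000000 − 0.4772800·(1.4000000 − 1.2000000) / (0.4772800 − (-1.2158597)) = 1.4000000 − (0.0954560)/(1.6931396) = 1.3436219

1.34362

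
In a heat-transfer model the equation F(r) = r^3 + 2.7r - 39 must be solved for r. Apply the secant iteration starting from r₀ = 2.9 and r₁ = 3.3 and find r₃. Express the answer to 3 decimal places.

F(2.9) = -6.78100, F(3.3) = 5.84700
r₂ = 3.30000 − 5.84700·(3.30000 − 2.90000) / (5.84700 − (-6.78100)) = 3.30000 − (2.33880)/(12.62800) = 3.11479
F(3.11479) = -0.37055
r₃ = 3.11479 − (-0.37055)·(3.11479 − 3.30000) / (-0.37055 − 5.84700) = 3.11479 − (0.06863)/(-6.21755) = 3.12583

3.126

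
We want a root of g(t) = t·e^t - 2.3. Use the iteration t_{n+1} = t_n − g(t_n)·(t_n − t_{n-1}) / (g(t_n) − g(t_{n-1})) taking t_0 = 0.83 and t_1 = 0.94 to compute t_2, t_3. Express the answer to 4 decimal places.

0.9167, 0.9182

g(0.83) = -0.396545, g(0.94) = 0.106383
t_2 = 0.940000 − 0.106383·(0.940000 − 0.830000) / (0.106383 − (-0.396545)) = 0.940000 − (0.011702)/(0.502928) = 0.916732
g(0.916732) = -0.007158
t_3 = 0.916732 − (-0.007158)·(0.916732 − 0.940000) / (-0.007158 − 0.106383) = 0.916732 − (0.000167)/(-0.113541) = 0.918199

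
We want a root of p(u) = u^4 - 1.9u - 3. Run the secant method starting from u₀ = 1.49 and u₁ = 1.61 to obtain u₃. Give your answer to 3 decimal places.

p(1.49) = -0.90216, p(1.61) = 0.65998
u₂ = 1.61000 − 0.65998·(1.61000 − 1.49000) / (0.65998 − (-0.90216)) = 1.61000 − (0.07920)/(1.56214) = 1.55930
p(1.55930) = -0.05086
u₃ = 1.55930 − (-0.05086)·(1.55930 − 1.61000) / (-0.05086 − 0.65998) = 1.55930 − (0.00258)/(-0.71084) = 1.56293

1.563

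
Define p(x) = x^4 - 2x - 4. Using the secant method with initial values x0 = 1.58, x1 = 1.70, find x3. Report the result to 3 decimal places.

p(1.58) = -0.92799, p(1.70) = 0.95210
x2 = 1.70000 − 0.95210·(1.70000 − 1.58000) / (0.95210 − (-0.92799)) = 1.70000 − (0.11425)/(1.88009) = 1.63923
p(1.63923) = -0.05808
x3 = 1.63923 − (-0.05808)·(1.63923 − 1.70000) / (-0.05808 − 0.95210) = 1.63923 − (0.00353)/(-1.01018) = 1.64272

1.643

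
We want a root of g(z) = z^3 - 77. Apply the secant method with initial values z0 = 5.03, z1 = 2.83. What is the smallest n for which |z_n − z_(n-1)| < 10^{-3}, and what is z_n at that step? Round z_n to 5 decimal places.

g(5.03) = 50.2635270, g(2.83) = -54.3348130
z2 = 2.8300000 − (-54.3348130)·(-2.2000000)/(-104.5983400) = 3.9728154;  |Δ| = 1.1428154
g(3.9728154) = -14.2960152
z3 = 3.9728154 − (-14.2960152)·(1.1428154)/(40.0387978) = 4.3808622;  |Δ| = 0.4080469
g(4.3808622) = 7.0773046
z4 = 4.3808622 − 7.0773046·(0.4080469)/(21.3733198) = 4.2457465;  |Δ| = 0.1351157
g(4.2457465) = -0.4646326
z5 = 4.2457465 − (-0.4646326)·(-0.1351157)/(-7.5419372) = 4.2540705;  |Δ| = 0.0083240
g(4.2540705) = -0.0135945
z6 = 4.2540705 − (-0.0135945)·(0.0083240)/(0.4510381) = 4.2543214;  |Δ| = 0.0002509
|z6 − z5| = 0.0002509 < 10^{-3}

n = 6, z_n = 4.25432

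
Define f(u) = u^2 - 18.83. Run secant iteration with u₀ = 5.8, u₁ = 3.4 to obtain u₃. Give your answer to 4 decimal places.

4.3578

f(5.8) = 14.810000, f(3.4) = -7.270000
u₂ = 3.400000 − (-7.270000)·(3.400000 − 5.800000) / (-7.270000 − 14.810000) = 3.400000 − (17.448000)/(-22.080000) = 4.190217
f(4.190217) = -1.272078
u₃ = 4.190217 − (-1.272078)·(4.190217 − 3.400000) / (-1.272078 − (-7.270000)) = 4.190217 − (-1.005218)/(5.997922) = 4.357812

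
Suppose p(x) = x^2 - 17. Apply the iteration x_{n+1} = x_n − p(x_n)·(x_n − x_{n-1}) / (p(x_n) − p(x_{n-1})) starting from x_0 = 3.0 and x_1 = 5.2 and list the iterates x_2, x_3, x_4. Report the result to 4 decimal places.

p(3.0) = -8.000000, p(5.2) = 10.040000
x_2 = 5.200000 − 10.040000·(5.200000 − 3.000000) / (10.040000 − (-8.000000)) = 5.200000 − (22.088000)/(18.040000) = 3.975610
p(3.975610) = -1.194527
x_3 = 3.975610 − (-1.194527)·(3.975610 − 5.200000) / (-1.194527 − 10.040000) = 3.975610 − (1.462567)/(-11.234527) = 4.105795
p(4.105795) = -0.142449
x_4 = 4.105795 − (-0.142449)·(4.105795 − 3.975610) / (-0.142449 − (-1.194527)) = 4.105795 − (-0.018545)/(1.052078) = 4.123422

3.9756, 4.1058, 4.1234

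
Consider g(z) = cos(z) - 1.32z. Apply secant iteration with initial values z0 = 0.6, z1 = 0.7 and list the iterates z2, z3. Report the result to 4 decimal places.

0.6173, 0.6176

g(0.6) = 0.033336, g(0.7) = -0.159158
z2 = 0.700000 − (-0.159158)·(0.700000 − 0.600000) / (-0.159158 − 0.033336) = 0.700000 − (-0.015916)/(-0.192493) = 0.617318
g(0.617318) = 0.000574
z3 = 0.617318 − 0.000574·(0.617318 − 0.700000) / (0.000574 − (-0.159158)) = 0.617318 − (-0.000048)/(0.159732) = 0.617615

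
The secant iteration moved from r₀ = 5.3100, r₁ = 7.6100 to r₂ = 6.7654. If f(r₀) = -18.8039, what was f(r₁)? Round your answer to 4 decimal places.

The secant line through (5.3100, -18.8039) and (7.6100, f(r₁)) crosses zero at r₂ = 6.7654.
So (5.3100, -18.8039), (7.6100, f(r₁)), (6.7654, 0) are collinear:
f(r₁) = -18.8039 · (7.6100 − 6.7654) / (5.3100 − 6.7654) = -18.8039 · (0.844600)/(-1.455400) = 10.912309

10.9123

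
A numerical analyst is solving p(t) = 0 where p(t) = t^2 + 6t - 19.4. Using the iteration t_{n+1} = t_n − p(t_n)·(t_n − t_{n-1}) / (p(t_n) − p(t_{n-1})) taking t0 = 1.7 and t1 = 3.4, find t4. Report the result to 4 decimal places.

2.3292

p(1.7) = -6.310000, p(3.4) = 12.560000
t2 = 3.400000 − 12.560000·(3.400000 − 1.700000) / (12.560000 − (-6.310000)) = 3.400000 − (21.352000)/(18.870000) = 2.268468
p(2.268468) = -0.643240
t3 = 2.268468 − (-0.643240)·(2.268468 − 3.400000) / (-0.643240 − 12.560000) = 2.268468 − (0.727846)/(-13.203240) = 2.323595
p(2.323595) = -0.059338
t4 = 2.323595 − (-0.059338)·(2.323595 − 2.268468) / (-0.059338 − (-0.643240)) = 2.323595 − (-0.003271)/(0.583902) = 2.329197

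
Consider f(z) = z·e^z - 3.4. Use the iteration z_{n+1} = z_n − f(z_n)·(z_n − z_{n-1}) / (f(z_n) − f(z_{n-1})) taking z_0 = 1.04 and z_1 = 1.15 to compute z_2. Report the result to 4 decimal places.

1.1130

f(1.04) = -0.457614, f(1.15) = 0.231922
z_2 = 1.150000 − 0.231922·(1.150000 − 1.040000) / (0.231922 − (-0.457614)) = 1.150000 − (0.025511)/(0.689536) = 1.113002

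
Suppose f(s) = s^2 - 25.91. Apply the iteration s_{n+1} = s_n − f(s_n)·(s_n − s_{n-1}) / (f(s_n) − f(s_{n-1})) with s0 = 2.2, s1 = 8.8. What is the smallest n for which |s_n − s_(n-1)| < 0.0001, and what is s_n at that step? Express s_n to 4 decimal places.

n = 7, s_n = 5.0902

f(2.2) = -21.070000, f(8.8) = 51.530000
s2 = 8.800000 − 51.530000·(6.600000)/(72.600000) = 4.115455;  |Δ| = 4.684545
f(4.115455) = -8.973034
s3 = 4.115455 − (-8.973034)·(-4.684545)/(-60.503034) = 4.810206;  |Δ| = 0.694752
f(4.810206) = -2.771916
s4 = 4.810206 − (-2.771916)·(0.694752)/(6.201118) = 5.120762;  |Δ| = 0.310556
f(5.120762) = 0.312204
s5 = 5.120762 − 0.312204·(0.310556)/(3.084120) = 5.089325;  |Δ| = 0.031437
f(5.089325) = -0.008775
s6 = 5.089325 − (-0.008775)·(-0.031437)/(-0.320979) = 5.090184;  |Δ| = 0.000859
f(5.090184) = -0.000026
s7 = 5.090184 − (-0.000026)·(0.000859)/(0.008748) = 5.090187;  |Δ| = 0.000003
|s7 − s6| = 0.000003 < 0.0001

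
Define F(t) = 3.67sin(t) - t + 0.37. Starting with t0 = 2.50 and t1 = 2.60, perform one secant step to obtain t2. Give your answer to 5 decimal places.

F(2.50) = 0.0663928, F(2.60) = -0.3381100
t2 = 2.6000000 − (-0.3381100)·(2.6000000 − 2.5000000) / (-0.3381100 − 0.0663928) = 2.6000000 − (-0.0338110)/(-0.4045027) = 2.5164134

2.51641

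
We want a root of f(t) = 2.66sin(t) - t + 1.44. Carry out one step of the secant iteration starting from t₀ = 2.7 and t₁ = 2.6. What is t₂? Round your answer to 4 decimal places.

f(2.7) = -0.123170, f(2.6) = 0.211234
t₂ = 2.600000 − 0.211234·(2.600000 − 2.700000) / (0.211234 − (-0.123170)) = 2.600000 − (-0.021123)/(0.334403) = 2.663167

2.6632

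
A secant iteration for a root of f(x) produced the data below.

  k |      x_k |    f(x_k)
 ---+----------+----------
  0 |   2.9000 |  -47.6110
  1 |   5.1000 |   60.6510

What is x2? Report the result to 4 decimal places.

x2 = 5.1000 − 60.6510·(5.1000 − 2.9000) / (60.6510 − (-47.6110))
   = 5.1000 − (133.432200)/(108.262000) = 3.867507

3.8675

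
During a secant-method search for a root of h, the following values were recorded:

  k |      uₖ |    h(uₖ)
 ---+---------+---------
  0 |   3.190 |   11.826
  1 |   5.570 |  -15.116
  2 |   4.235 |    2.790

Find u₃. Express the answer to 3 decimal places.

4.443

u₃ = 4.235 − 2.790·(4.235 − 5.570) / (2.790 − (-15.116))
   = 4.235 − (-3.72465)/(17.90600) = 4.44301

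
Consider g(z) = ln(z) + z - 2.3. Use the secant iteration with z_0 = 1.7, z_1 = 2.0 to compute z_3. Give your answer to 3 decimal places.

1.744

g(1.7) = -0.06937, g(2.0) = 0.39315
z_2 = 2.00000 − 0.39315·(2.00000 − 1.70000) / (0.39315 − (-0.06937)) = 2.00000 − (0.11794)/(0.46252) = 1.74500
g(1.74500) = 0.00175
z_3 = 1.74500 − 0.00175·(1.74500 − 2.00000) / (0.00175 − 0.39315) = 1.74500 − (-0.00045)/(-0.39140) = 1.74386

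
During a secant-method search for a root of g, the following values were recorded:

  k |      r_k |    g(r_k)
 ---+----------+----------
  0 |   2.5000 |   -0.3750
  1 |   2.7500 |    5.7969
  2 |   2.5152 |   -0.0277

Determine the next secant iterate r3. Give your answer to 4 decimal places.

2.5163

r3 = 2.5152 − (-0.0277)·(2.5152 − 2.7500) / (-0.0277 − 5.7969)
   = 2.5152 − (0.006504)/(-5.824600) = 2.516317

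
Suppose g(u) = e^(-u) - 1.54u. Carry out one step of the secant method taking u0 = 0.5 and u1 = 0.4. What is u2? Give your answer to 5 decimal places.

g(0.5) = -0.1634693, g(0.4) = 0.0543200
u2 = 0.4000000 − 0.0543200·(0.4000000 − 0.5000000) / (0.0543200 − (-0.1634693)) = 0.4000000 − (-0.0054320)/(0.2177894) = 0.4249415

0.42494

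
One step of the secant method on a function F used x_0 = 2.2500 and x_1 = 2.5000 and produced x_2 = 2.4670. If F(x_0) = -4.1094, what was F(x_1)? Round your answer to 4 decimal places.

0.6249

The secant line through (2.2500, -4.1094) and (2.5000, F(x_1)) crosses zero at x_2 = 2.4670.
So (2.2500, -4.1094), (2.5000, F(x_1)), (2.4670, 0) are collinear:
F(x_1) = -4.1094 · (2.5000 − 2.4670) / (2.2500 − 2.4670) = -4.1094 · (0.033000)/(-0.217000) = 0.624932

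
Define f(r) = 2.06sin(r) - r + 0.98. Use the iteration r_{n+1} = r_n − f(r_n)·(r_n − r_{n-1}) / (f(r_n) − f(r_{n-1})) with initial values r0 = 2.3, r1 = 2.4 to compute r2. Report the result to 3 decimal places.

f(2.3) = 0.21615, f(2.4) = -0.02855
r2 = 2.40000 − (-0.02855)·(2.40000 − 2.30000) / (-0.02855 − 0.21615) = 2.40000 − (-0.00285)/(-0.24470) = 2.38833

2.388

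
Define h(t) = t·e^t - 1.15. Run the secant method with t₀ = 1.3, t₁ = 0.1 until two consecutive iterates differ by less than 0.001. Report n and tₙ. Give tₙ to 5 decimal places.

h(1.3) = 3.6200857, h(0.1) = -1.0394829
t₂ = 0.1000000 − (-1.0394829)·(-1.2000000)/(-4.6595686) = 0.3677028;  |Δ| = 0.2677028
h(0.3677028) = -0.6188854
t₃ = 0.3677028 − (-0.6188854)·(0.2677028)/(0.4205975) = 0.7616123;  |Δ| = 0.3939095
h(0.7616123) = 0.4811654
t₄ = 0.7616123 − 0.4811654·(0.3939095)/(1.1000508) = 0.5893152;  |Δ| = 0.1722972
h(0.5893152) = -0.0876101
t₅ = 0.5893152 − (-0.0876101)·(-0.1722972)/(-0.5687754) = 0.6158546;  |Δ| = 0.0265394
h(0.6158546) = -0.0099066
t₆ = 0.6158546 − (-0.0099066)·(0.0265394)/(0.0777035) = 0.6192382;  |Δ| = 0.0033836
h(0.6192382) = 0.0002426
t₇ = 0.6192382 − 0.0002426·(0.0033836)/(0.0101492) = 0.6191573;  |Δ| = 0.0000809
|t₇ − t₆| = 0.0000809 < 0.001

n = 7, tₙ = 0.61916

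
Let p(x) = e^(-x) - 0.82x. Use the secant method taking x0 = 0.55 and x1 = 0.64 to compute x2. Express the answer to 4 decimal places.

p(0.55) = 0.125950, p(0.64) = 0.002492
x2 = 0.640000 − 0.002492·(0.640000 − 0.550000) / (0.002492 − 0.125950) = 0.640000 − (0.000224)/(-0.123457) = 0.641817

0.6418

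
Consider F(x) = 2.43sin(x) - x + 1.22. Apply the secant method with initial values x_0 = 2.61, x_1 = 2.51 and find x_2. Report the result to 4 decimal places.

F(2.61) = -0.158216, F(2.51) = 0.144747
x_2 = 2.510000 − 0.144747·(2.510000 − 2.610000) / (0.144747 − (-0.158216)) = 2.510000 − (-0.014475)/(0.302963) = 2.557777

2.5578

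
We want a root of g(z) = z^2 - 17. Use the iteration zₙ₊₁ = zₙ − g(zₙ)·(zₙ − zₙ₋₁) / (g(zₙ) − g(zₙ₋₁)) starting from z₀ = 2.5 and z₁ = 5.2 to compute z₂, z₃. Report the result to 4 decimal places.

3.8961, 4.0962

g(2.5) = -10.750000, g(5.2) = 10.040000
z₂ = 5.200000 − 10.040000·(5.200000 − 2.500000) / (10.040000 − (-10.750000)) = 5.200000 − (27.108000)/(20.790000) = 3.896104
g(3.896104) = -1.820374
z₃ = 3.896104 − (-1.820374)·(3.896104 − 5.200000) / (-1.820374 − 10.040000) = 3.896104 − (2.373579)/(-11.860374) = 4.096231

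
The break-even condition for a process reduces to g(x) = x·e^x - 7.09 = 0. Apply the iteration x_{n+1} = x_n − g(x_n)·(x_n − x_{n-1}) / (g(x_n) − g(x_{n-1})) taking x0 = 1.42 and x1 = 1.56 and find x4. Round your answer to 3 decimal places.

g(1.42) = -1.21529, g(1.56) = 0.33376
x2 = 1.56000 − 0.33376·(1.56000 − 1.42000) / (0.33376 − (-1.21529)) = 1.56000 − (0.04673)/(1.54905) = 1.52984
g(1.52984) = -0.02611
x3 = 1.52984 − (-0.02611)·(1.52984 − 1.56000) / (-0.02611 − 0.33376) = 1.52984 − (0.00079)/(-0.35987) = 1.53202
g(1.53202) = -0.00051
x4 = 1.53202 − (-0.00051)·(1.53202 − 1.52984) / (-0.00051 − (-0.02611)) = 1.53202 − (0.00000)/(0.02561) = 1.53207

1.532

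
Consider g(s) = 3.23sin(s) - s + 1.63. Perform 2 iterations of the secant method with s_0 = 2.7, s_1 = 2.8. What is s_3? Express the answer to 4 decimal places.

g(2.7) = 0.310437, g(2.8) = -0.087988
s_2 = 2.800000 − (-0.087988)·(2.800000 − 2.700000) / (-0.087988 − 0.310437) = 2.800000 − (-0.008799)/(-0.398425) = 2.777916
g(2.777916) = 0.001036
s_3 = 2.777916 − 0.001036·(2.777916 − 2.800000) / (0.001036 − (-0.087988)) = 2.777916 − (-0.000023)/(0.089025) = 2.778173

2.7782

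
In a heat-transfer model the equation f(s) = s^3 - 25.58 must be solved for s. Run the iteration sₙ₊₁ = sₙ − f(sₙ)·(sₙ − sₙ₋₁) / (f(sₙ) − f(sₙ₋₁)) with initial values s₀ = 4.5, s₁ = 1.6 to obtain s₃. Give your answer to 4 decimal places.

f(4.5) = 65.545000, f(1.6) = -21.484000
s₂ = 1.600000 − (-21.484000)·(1.600000 − 4.500000) / (-21.484000 − 65.545000) = 1.600000 − (62.303600)/(-87.029000) = 2.315895
f(2.315895) = -13.159004
s₃ = 2.315895 − (-13.159004)·(2.315895 − 1.600000) / (-13.159004 − (-21.484000)) = 2.315895 − (-9.420461)/(8.324996) = 3.447482

3.4475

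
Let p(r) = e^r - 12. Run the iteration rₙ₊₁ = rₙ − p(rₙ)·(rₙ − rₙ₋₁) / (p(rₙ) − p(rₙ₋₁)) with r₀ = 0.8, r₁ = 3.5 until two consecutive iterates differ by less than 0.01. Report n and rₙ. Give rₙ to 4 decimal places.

p(0.8) = -9.774459, p(3.5) = 21.115452
r₂ = 3.500000 − 21.115452·(2.700000)/(30.889911) = 1.654358;  |Δ| = 1.845642
p(1.654358) = -6.770279
r₃ = 1.654358 − (-6.770279)·(-1.845642)/(-27.885731) = 2.102455;  |Δ| = 0.448097
p(2.102455) = -3.813758
r₄ = 2.102455 − (-3.813758)·(0.448097)/(2.956521) = 2.680477;  |Δ| = 0.578022
p(2.680477) = 2.592049
r₅ = 2.680477 − 2.592049·(0.578022)/(6.405807) = 2.446586;  |Δ| = 0.233891
p(2.446586) = -0.451151
r₆ = 2.446586 − (-0.451151)·(-0.233891)/(-3.043200) = 2.481260;  |Δ| = 0.034674
p(2.481260) = -0.043682
r₇ = 2.481260 − (-0.043682)·(0.034674)/(0.407470) = 2.484977;  |Δ| = 0.003717
|r₇ − r₆| = 0.003717 < 0.01

n = 7, rₙ = 2.4850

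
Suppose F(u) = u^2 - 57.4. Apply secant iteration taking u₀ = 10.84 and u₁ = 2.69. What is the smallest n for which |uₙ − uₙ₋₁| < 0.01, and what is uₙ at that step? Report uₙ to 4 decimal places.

n = 6, uₙ = 7.5763

F(10.84) = 60.105600, F(2.69) = -50.163900
u₂ = 2.690000 − (-50.163900)·(-8.150000)/(-110.269500) = 6.397605;  |Δ| = 3.707605
F(6.397605) = -16.470646
u₃ = 6.397605 − (-16.470646)·(3.707605)/(33.693254) = 8.210035;  |Δ| = 1.812430
F(8.210035) = 10.004676
u₄ = 8.210035 − 10.004676·(1.812430)/(26.475322) = 7.525142;  |Δ| = 0.684893
F(7.525142) = -0.772242
u₅ = 7.525142 − (-0.772242)·(-0.684893)/(-10.776918) = 7.574219;  |Δ| = 0.049077
F(7.574219) = -0.031204
u₆ = 7.574219 − (-0.031204)·(0.049077)/(0.741038) = 7.576286;  |Δ| = 0.002067
|u₆ − u₅| = 0.002067 < 0.01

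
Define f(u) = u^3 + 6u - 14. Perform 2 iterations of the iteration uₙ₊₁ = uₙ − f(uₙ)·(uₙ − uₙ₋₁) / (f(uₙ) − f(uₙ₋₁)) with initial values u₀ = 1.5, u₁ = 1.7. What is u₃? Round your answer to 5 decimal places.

1.62196

f(1.5) = -1.6250000, f(1.7) = 1.1130000
u₂ = 1.7000000 − 1.1130000·(1.7000000 − 1.5000000) / (1.1130000 − (-1.6250000)) = 1.7000000 − (0.2226000)/(2.7380000) = 1.6186998
f(1.6186998) = -0.0465020
u₃ = 1.6186998 − (-0.0465020)·(1.6186998 − 1.7000000) / (-0.0465020 − 1.1130000) = 1.6186998 − (0.0037806)/(-1.1595020) = 1.6219603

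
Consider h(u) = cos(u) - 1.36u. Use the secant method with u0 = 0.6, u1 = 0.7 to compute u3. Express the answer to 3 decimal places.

h(0.6) = 0.00934, h(0.7) = -0.18716
u2 = 0.70000 − (-0.18716)·(0.70000 − 0.60000) / (-0.18716 − 0.00934) = 0.70000 − (-0.01872)/(-0.19649) = 0.60475
h(0.60475) = 0.00018
u3 = 0.60475 − 0.00018·(0.60475 − 0.70000) / (0.00018 − (-0.18716)) = 0.60475 − (-0.00002)/(0.18734) = 0.60484

0.605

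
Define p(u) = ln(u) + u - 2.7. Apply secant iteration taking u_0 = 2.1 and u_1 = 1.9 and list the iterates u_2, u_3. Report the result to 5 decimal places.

2.00540, 2.00458

p(2.1) = 0.1419373, p(1.9) = -0.1581461
u_2 = 1.9000000 − (-0.1581461)·(1.9000000 − 2.1000000) / (-0.1581461 − 0.1419373) = 1.9000000 − (0.0316292)/(-0.3000835) = 2.0054014
p(2.0054014) = 0.0012457
u_3 = 2.0054014 − 0.0012457·(2.0054014 − 1.9000000) / (0.0012457 − (-0.1581461)) = 2.0054014 − (0.0001313)/(0.1593918) = 2.0045777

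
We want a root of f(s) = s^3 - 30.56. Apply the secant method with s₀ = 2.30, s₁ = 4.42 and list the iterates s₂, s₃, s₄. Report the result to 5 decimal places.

2.82563, 3.02557, 3.13705

f(2.30) = -18.3930000, f(4.42) = 55.7908880
s₂ = 4.4200000 − 55.7908880·(4.4200000 − 2.3000000) / (55.7908880 − (-18.3930000)) = 4.4200000 − (118.2766826)/(74.1838880) = 2.8256284
f(2.8256284) = -7.9996854
s₃ = 2.8256284 − (-7.9996854)·(2.8256284 − 4.4200000) / (-7.9996854 − 55.7908880) = 2.8256284 − (12.7544711)/(-63.7905734) = 3.0255713
f(3.0255713) = -2.8636731
s₄ = 3.0255713 − (-2.8636731)·(3.0255713 − 2.8256284) / (-2.8636731 − (-7.9996854)) = 3.0255713 − (-0.5725710)/(5.1360124) = 3.1370529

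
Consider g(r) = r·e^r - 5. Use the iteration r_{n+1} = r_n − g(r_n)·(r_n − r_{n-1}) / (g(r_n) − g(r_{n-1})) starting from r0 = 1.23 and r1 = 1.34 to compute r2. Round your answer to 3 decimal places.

g(1.23) = -0.79189, g(1.34) = 0.11752
r2 = 1.34000 − 0.11752·(1.34000 − 1.23000) / (0.11752 − (-0.79189)) = 1.34000 − (0.01293)/(0.90941) = 1.32579

1.326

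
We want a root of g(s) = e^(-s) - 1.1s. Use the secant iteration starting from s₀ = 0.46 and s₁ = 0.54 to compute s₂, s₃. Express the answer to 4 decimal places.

g(0.46) = 0.125284, g(0.54) = -0.011252
s₂ = 0.540000 − (-0.011252)·(0.540000 − 0.460000) / (-0.011252 − 0.125284) = 0.540000 − (-0.000900)/(-0.136535) = 0.533407
g(0.533407) = -0.000145
s₃ = 0.533407 − (-0.000145)·(0.533407 − 0.540000) / (-0.000145 − (-0.011252)) = 0.533407 − (0.000001)/(0.011107) = 0.533321

0.5334, 0.5333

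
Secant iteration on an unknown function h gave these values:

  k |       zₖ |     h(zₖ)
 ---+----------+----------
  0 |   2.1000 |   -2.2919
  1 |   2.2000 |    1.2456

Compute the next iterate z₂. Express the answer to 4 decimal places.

2.1648

z₂ = 2.2000 − 1.2456·(2.2000 − 2.1000) / (1.2456 − (-2.2919))
   = 2.2000 − (0.124560)/(3.537500) = 2.164789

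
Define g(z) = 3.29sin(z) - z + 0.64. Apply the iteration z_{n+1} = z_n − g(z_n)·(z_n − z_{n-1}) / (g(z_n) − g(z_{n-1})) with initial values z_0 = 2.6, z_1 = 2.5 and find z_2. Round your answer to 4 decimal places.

g(2.6) = -0.264000, g(2.5) = 0.108973
z_2 = 2.500000 − 0.108973·(2.500000 − 2.600000) / (0.108973 − (-0.264000)) = 2.500000 − (-0.010897)/(0.372974) = 2.529217

2.5292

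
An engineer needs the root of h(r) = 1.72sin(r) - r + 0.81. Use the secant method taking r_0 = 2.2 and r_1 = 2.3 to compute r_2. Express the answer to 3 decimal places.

h(2.2) = 0.00061, h(2.3) = -0.20739
r_2 = 2.30000 − (-0.20739)·(2.30000 − 2.20000) / (-0.20739 − 0.00061) = 2.30000 − (-0.02074)/(-0.20800) = 2.20030

2.200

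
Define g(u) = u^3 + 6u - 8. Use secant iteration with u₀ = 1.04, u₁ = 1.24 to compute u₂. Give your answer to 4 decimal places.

g(1.04) = -0.635136, g(1.24) = 1.346624
u₂ = 1.240000 − 1.346624·(1.240000 − 1.040000) / (1.346624 − (-0.635136)) = 1.240000 − (0.269325)/(1.981760) = 1.104098

1.1041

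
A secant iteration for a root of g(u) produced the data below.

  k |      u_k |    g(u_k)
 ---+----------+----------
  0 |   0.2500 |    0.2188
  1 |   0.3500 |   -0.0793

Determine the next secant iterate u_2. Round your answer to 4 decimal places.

u_2 = 0.3500 − (-0.0793)·(0.3500 − 0.2500) / (-0.0793 − 0.2188)
   = 0.3500 − (-0.007930)/(-0.298100) = 0.323398

0.3234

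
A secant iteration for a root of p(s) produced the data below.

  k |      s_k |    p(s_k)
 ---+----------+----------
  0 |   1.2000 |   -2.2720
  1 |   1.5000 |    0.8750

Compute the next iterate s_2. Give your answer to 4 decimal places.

1.4166

s_2 = 1.5000 − 0.8750·(1.5000 − 1.2000) / (0.8750 − (-2.2720))
   = 1.5000 − (0.262500)/(3.147000) = 1.416587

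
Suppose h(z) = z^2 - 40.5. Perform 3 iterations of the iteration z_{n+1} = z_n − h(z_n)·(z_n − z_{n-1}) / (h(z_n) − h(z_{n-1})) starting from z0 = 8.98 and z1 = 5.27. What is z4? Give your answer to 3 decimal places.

6.364

h(8.98) = 40.14040, h(5.27) = -12.72710
z2 = 5.27000 − (-12.72710)·(5.27000 − 8.98000) / (-12.72710 − 40.14040) = 5.27000 − (47.21754)/(-52.86750) = 6.16313
h(6.16313) = -2.51583
z3 = 6.16313 − (-2.51583)·(6.16313 − 5.27000) / (-2.51583 − (-12.72710)) = 6.16313 − (-2.24696)/(10.21127) = 6.38318
h(6.38318) = 0.24495
z4 = 6.38318 − 0.24495·(6.38318 − 6.16313) / (0.24495 − (-2.51583)) = 6.38318 − (0.05390)/(2.76078) = 6.36365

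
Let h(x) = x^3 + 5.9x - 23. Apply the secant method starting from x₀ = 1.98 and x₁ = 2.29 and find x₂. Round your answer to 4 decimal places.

2.1614

h(1.98) = -3.555608, h(2.29) = 2.519989
x₂ = 2.290000 − 2.519989·(2.290000 − 1.980000) / (2.519989 − (-3.555608)) = 2.290000 − (0.781197)/(6.075597) = 2.161421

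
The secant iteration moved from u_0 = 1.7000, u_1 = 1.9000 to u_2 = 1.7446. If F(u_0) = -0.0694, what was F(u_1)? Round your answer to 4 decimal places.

The secant line through (1.7000, -0.0694) and (1.9000, F(u_1)) crosses zero at u_2 = 1.7446.
So (1.7000, -0.0694), (1.9000, F(u_1)), (1.7446, 0) are collinear:
F(u_1) = -0.0694 · (1.9000 − 1.7446) / (1.7000 − 1.7446) = -0.0694 · (0.155400)/(-0.044600) = 0.241811

0.2418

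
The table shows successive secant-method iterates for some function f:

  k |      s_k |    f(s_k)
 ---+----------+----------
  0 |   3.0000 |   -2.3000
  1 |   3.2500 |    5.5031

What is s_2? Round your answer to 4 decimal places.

3.0737

s_2 = 3.2500 − 5.5031·(3.2500 − 3.0000) / (5.5031 − (-2.3000))
   = 3.2500 − (1.375775)/(7.803100) = 3.073689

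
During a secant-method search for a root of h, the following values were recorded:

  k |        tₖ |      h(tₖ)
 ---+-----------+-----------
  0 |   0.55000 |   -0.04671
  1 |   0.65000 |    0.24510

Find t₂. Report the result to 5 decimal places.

0.56601

t₂ = 0.65000 − 0.24510·(0.65000 − 0.55000) / (0.24510 − (-0.04671))
   = 0.65000 − (0.0245100)/(0.2918100) = 0.5660070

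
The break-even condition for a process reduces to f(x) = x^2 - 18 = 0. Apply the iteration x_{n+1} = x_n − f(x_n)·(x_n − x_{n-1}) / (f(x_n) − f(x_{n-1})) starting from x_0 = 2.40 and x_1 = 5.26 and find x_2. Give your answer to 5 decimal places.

3.99791

f(2.40) = -12.2400000, f(5.26) = 9.6676000
x_2 = 5.2600000 − 9.6676000·(5.2600000 − 2.4000000) / (9.6676000 − (-12.2400000)) = 5.2600000 − (27.6493360)/(21.9076000) = 3.9979112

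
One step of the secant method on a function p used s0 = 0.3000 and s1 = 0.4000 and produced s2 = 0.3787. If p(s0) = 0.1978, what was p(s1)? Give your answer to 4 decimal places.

The secant line through (0.3000, 0.1978) and (0.4000, p(s1)) crosses zero at s2 = 0.3787.
So (0.3000, 0.1978), (0.4000, p(s1)), (0.3787, 0) are collinear:
p(s1) = 0.1978 · (0.4000 − 0.3787) / (0.3000 − 0.3787) = 0.1978 · (0.021300)/(-0.078700) = -0.053534

-0.0535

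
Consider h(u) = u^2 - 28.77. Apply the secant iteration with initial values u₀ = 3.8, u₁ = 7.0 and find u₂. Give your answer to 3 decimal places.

h(3.8) = -14.33000, h(7.0) = 20.23000
u₂ = 7.00000 − 20.23000·(7.00000 − 3.80000) / (20.23000 − (-14.33000)) = 7.00000 − (64.73600)/(34.56000) = 5.12685

5.127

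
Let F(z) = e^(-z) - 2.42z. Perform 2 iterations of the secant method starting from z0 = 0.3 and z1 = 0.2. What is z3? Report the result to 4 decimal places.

F(0.3) = 0.014818, F(0.2) = 0.334731
z2 = 0.200000 − 0.334731·(0.200000 − 0.300000) / (0.334731 − 0.014818) = 0.200000 − (-0.033473)/(0.319913) = 0.304632
F(0.304632) = 0.000185
z3 = 0.304632 − 0.000185·(0.304632 − 0.200000) / (0.000185 − 0.334731) = 0.304632 − (0.000019)/(-0.334545) = 0.304690

0.3047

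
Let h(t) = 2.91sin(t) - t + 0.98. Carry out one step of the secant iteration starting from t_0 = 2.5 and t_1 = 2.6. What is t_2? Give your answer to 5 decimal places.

h(2.5) = 0.2215539, h(2.6) = -0.1198910
t_2 = 2.6000000 − (-0.1198910)·(2.6000000 − 2.5000000) / (-0.1198910 − 0.2215539) = 2.6000000 − (-0.0119891)/(-0.3414449) = 2.5648872

2.56489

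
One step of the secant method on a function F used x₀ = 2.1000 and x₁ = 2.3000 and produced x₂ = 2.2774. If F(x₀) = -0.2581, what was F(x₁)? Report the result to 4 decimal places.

The secant line through (2.1000, -0.2581) and (2.3000, F(x₁)) crosses zero at x₂ = 2.2774.
So (2.1000, -0.2581), (2.3000, F(x₁)), (2.2774, 0) are collinear:
F(x₁) = -0.2581 · (2.3000 − 2.2774) / (2.1000 − 2.2774) = -0.2581 · (0.022600)/(-0.177400) = 0.032881

0.0329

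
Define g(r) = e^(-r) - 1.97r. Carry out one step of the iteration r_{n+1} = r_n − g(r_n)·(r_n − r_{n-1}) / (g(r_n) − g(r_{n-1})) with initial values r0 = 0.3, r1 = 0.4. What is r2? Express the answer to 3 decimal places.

0.356

g(0.3) = 0.14982, g(0.4) = -0.11768
r2 = 0.40000 − (-0.11768)·(0.40000 − 0.30000) / (-0.11768 − 0.14982) = 0.40000 − (-0.01177)/(-0.26750) = 0.35601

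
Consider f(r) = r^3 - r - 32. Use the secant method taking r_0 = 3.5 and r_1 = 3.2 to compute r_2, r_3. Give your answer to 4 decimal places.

f(3.5) = 7.375000, f(3.2) = -2.432000
r_2 = 3.200000 − (-2.432000)·(3.200000 − 3.500000) / (-2.432000 − 7.375000) = 3.200000 − (0.729600)/(-9.807000) = 3.274396
f(3.274396) = -0.167410
r_3 = 3.274396 − (-0.167410)·(3.274396 − 3.200000) / (-0.167410 − (-2.432000)) = 3.274396 − (-0.012455)/(2.264590) = 3.279896

3.2744, 3.2799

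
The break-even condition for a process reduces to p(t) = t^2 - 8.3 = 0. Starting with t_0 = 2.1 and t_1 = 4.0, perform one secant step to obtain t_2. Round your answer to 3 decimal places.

2.738

p(2.1) = -3.89000, p(4.0) = 7.70000
t_2 = 4.00000 − 7.70000·(4.00000 − 2.10000) / (7.70000 − (-3.89000)) = 4.00000 − (14.63000)/(11.59000) = 2.73770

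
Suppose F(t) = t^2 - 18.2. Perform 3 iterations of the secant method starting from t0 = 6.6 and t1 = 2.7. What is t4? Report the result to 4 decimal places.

F(6.6) = 25.360000, F(2.7) = -10.910000
t2 = 2.700000 − (-10.910000)·(2.700000 − 6.600000) / (-10.910000 − 25.360000) = 2.700000 − (42.549000)/(-36.270000) = 3.873118
F(3.873118) = -3.198955
t3 = 3.873118 − (-3.198955)·(3.873118 − 2.700000) / (-3.198955 − (-10.910000)) = 3.873118 − (-3.752752)/(7.711045) = 4.359791
F(4.359791) = 0.807774
t4 = 4.359791 − 0.807774·(4.359791 − 3.873118) / (0.807774 − (-3.198955)) = 4.359791 − (0.393121)/(4.006729) = 4.261675

4.2617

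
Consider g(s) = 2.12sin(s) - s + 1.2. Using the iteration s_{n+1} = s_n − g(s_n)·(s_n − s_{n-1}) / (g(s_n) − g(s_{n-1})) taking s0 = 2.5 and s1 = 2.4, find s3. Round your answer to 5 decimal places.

g(2.5) = -0.0312391, g(2.4) = 0.2319819
s2 = 2.4000000 − 0.2319819·(2.4000000 − 2.5000000) / (0.2319819 − (-0.0312391)) = 2.4000000 − (-0.0231982)/(0.2632210) = 2.4881320
g(2.4881320) = 0.0006960
s3 = 2.4881320 − 0.0006960·(2.4881320 − 2.4000000) / (0.0006960 − 0.2319819) = 2.4881320 − (0.0000613)/(-0.2312859) = 2.4883972

2.48840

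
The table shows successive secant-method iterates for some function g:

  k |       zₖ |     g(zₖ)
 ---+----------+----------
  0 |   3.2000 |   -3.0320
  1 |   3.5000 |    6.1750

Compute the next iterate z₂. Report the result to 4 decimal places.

z₂ = 3.5000 − 6.1750·(3.5000 − 3.2000) / (6.1750 − (-3.0320))
   = 3.5000 − (1.852500)/(9.207000) = 3.298794

3.2988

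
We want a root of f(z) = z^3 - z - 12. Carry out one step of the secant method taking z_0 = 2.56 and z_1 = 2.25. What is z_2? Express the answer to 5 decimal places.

f(2.56) = 2.2172160, f(2.25) = -2.8593750
z_2 = 2.2500000 − (-2.8593750)·(2.2500000 − 2.5600000) / (-2.8593750 − 2.2172160) = 2.2500000 − (0.8864063)/(-5.0765910) = 2.4246066

2.42461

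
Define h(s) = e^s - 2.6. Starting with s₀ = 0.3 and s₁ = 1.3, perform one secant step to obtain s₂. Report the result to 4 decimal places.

0.8390

h(0.3) = -1.250141, h(1.3) = 1.069297
s₂ = 1.300000 − 1.069297·(1.300000 − 0.300000) / (1.069297 − (-1.250141)) = 1.300000 − (1.069297)/(2.319438) = 0.838985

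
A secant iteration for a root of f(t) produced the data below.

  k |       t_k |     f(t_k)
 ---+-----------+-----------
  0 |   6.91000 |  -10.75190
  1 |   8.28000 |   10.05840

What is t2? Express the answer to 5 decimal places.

t2 = 8.28000 − 10.05840·(8.28000 − 6.91000) / (10.05840 − (-10.75190))
   = 8.28000 − (13.7800080)/(20.8103000) = 7.6178275

7.61783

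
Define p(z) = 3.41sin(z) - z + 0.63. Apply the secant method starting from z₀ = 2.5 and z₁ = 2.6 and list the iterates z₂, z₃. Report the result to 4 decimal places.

p(2.5) = 0.170790, p(2.6) = -0.212140
z₂ = 2.600000 − (-0.212140)·(2.600000 − 2.500000) / (-0.212140 − 0.170790) = 2.600000 − (-0.021214)/(-0.382930) = 2.544601
p(2.544601) = 0.002355
z₃ = 2.544601 − 0.002355·(2.544601 − 2.600000) / (0.002355 − (-0.212140)) = 2.544601 − (-0.000130)/(0.214496) = 2.545209

2.5446, 2.5452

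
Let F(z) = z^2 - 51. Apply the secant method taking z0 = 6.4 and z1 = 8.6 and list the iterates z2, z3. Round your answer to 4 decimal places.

F(6.4) = -10.040000, F(8.6) = 22.960000
z2 = 8.600000 − 22.960000·(8.600000 − 6.400000) / (22.960000 − (-10.040000)) = 8.600000 − (50.512000)/(33.000000) = 7.069333
F(7.069333) = -1.024526
z3 = 7.069333 − (-1.024526)·(7.069333 − 8.600000) / (-1.024526 − 22.960000) = 7.069333 − (1.568208)/(-23.984526) = 7.134717

7.0693, 7.1347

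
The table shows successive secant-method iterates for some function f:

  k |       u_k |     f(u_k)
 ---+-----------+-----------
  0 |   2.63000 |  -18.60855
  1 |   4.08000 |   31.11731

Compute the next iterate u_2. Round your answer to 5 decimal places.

3.17262

u_2 = 4.08000 − 31.11731·(4.08000 − 2.63000) / (31.11731 − (-18.60855))
   = 4.08000 − (45.1200995)/(49.7258600) = 3.1726230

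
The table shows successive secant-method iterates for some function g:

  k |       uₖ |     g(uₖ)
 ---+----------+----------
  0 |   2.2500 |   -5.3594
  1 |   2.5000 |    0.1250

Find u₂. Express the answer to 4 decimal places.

2.4943

u₂ = 2.5000 − 0.1250·(2.5000 − 2.2500) / (0.1250 − (-5.3594))
   = 2.5000 − (0.031250)/(5.484400) = 2.494302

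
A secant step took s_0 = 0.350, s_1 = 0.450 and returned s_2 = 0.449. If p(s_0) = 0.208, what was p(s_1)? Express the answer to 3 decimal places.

-0.002

The secant line through (0.350, 0.208) and (0.450, p(s_1)) crosses zero at s_2 = 0.449.
So (0.350, 0.208), (0.450, p(s_1)), (0.449, 0) are collinear:
p(s_1) = 0.208 · (0.450 − 0.449) / (0.350 − 0.449) = 0.208 · (0.00100)/(-0.09900) = -0.00210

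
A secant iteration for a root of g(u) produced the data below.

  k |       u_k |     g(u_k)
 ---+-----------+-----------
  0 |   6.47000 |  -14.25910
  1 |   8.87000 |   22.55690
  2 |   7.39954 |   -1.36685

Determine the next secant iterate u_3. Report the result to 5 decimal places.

u_3 = 7.39954 − (-1.36685)·(7.39954 − 8.87000) / (-1.36685 − 22.55690)
   = 7.39954 − (2.0098983)/(-23.9237500) = 7.4835527

7.48355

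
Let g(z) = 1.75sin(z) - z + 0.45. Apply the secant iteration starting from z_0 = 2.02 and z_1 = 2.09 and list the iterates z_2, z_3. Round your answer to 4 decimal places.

2.0235, 2.0236

g(2.02) = 0.006388, g(2.09) = -0.120624
z_2 = 2.090000 − (-0.120624)·(2.090000 − 2.020000) / (-0.120624 − 0.006388) = 2.090000 − (-0.008444)/(-0.127013) = 2.023521
g(2.023521) = 0.000182
z_3 = 2.023521 − 0.000182·(2.023521 − 2.090000) / (0.000182 − (-0.120624)) = 2.023521 − (-0.000012)/(0.120807) = 2.023621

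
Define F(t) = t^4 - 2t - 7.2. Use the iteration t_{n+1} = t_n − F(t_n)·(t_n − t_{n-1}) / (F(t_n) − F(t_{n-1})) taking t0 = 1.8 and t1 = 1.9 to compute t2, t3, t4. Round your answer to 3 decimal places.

1.813, 1.814, 1.814

F(1.8) = -0.30240, F(1.9) = 2.03210
t2 = 1.90000 − 2.03210·(1.90000 − 1.80000) / (2.03210 − (-0.30240)) = 1.90000 − (0.20321)/(2.33450) = 1.81295
F(1.81295) = -0.02285
t3 = 1.81295 − (-0.02285)·(1.81295 − 1.90000) / (-0.02285 − 2.03210) = 1.81295 − (0.00199)/(-2.05495) = 1.81392
F(1.81392) = -0.00170
t4 = 1.81392 − (-0.00170)·(1.81392 − 1.81295) / (-0.00170 − (-0.02285)) = 1.81392 − (0.00000)/(0.02115) = 1.81400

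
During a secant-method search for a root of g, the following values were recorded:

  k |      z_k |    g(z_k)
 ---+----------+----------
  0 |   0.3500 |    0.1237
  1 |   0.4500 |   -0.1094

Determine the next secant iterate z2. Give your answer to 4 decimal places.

0.4031

z2 = 0.4500 − (-0.1094)·(0.4500 − 0.3500) / (-0.1094 − 0.1237)
   = 0.4500 − (-0.010940)/(-0.233100) = 0.403067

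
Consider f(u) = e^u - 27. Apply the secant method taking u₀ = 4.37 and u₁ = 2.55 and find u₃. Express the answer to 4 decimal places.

3.4561

f(4.37) = 52.043632, f(2.55) = -14.192896
u₂ = 2.550000 − (-14.192896)·(2.550000 − 4.370000) / (-14.192896 − 52.043632) = 2.550000 − (25.831071)/(-66.236528) = 2.939982
f(2.939982) = -8.084489
u₃ = 2.939982 − (-8.084489)·(2.939982 − 2.550000) / (-8.084489 − (-14.192896)) = 2.939982 − (-3.152807)/(6.108407) = 3.456125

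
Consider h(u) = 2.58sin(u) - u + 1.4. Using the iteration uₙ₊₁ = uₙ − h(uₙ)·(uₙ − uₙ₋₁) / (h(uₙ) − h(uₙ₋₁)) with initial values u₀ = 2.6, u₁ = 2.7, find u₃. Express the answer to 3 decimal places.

2.640

h(2.6) = 0.12999, h(2.7) = -0.19736
u₂ = 2.70000 − (-0.19736)·(2.70000 − 2.60000) / (-0.19736 − 0.12999) = 2.70000 − (-0.01974)/(-0.32735) = 2.63971
h(2.63971) = 0.00147
u₃ = 2.63971 − 0.00147·(2.63971 − 2.70000) / (0.00147 − (-0.19736)) = 2.63971 − (-0.00009)/(0.19883) = 2.64016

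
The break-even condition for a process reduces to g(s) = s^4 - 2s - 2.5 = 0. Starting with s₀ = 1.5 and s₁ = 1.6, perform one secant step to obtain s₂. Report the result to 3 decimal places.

g(1.5) = -0.43750, g(1.6) = 0.85360
s₂ = 1.60000 − 0.85360·(1.60000 − 1.50000) / (0.85360 − (-0.43750)) = 1.60000 − (0.08536)/(1.29110) = 1.53389

1.534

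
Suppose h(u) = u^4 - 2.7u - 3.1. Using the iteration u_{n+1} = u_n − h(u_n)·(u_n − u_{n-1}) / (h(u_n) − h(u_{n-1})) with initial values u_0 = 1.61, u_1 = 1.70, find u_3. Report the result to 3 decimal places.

h(1.61) = -0.72802, h(1.70) = 0.66210
u_2 = 1.70000 − 0.66210·(1.70000 − 1.61000) / (0.66210 − (-0.72802)) = 1.70000 − (0.05959)/(1.39012) = 1.65713
h(1.65713) = -0.03324
u_3 = 1.65713 − (-0.03324)·(1.65713 − 1.70000) / (-0.03324 − 0.66210) = 1.65713 − (0.00142)/(-0.69534) = 1.65918

1.659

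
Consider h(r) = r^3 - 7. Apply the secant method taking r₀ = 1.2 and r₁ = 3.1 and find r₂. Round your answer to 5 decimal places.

1.55694

h(1.2) = -5.2720000, h(3.1) = 22.7910000
r₂ = 3.1000000 − 22.7910000·(3.1000000 − 1.2000000) / (22.7910000 − (-5.2720000)) = 3.1000000 − (43.3029000)/(28.0630000) = 1.5569397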